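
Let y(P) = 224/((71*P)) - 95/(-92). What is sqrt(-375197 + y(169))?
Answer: 7*I*sqrt(13803242748771)/42458 ≈ 612.53*I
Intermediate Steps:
y(P) = 95/92 + 224/(71*P) (y(P) = 224*(1/(71*P)) - 95*(-1/92) = 224/(71*P) + 95/92 = 95/92 + 224/(71*P))
sqrt(-375197 + y(169)) = sqrt(-375197 + (1/6532)*(20608 + 6745*169)/169) = sqrt(-375197 + (1/6532)*(1/169)*(20608 + 1139905)) = sqrt(-375197 + (1/6532)*(1/169)*1160513) = sqrt(-375197 + 1160513/1103908) = sqrt(-414181809363/1103908) = 7*I*sqrt(13803242748771)/42458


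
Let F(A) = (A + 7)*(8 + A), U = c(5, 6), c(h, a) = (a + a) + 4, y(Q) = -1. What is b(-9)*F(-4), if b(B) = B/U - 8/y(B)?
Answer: 357/4 ≈ 89.250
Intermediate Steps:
c(h, a) = 4 + 2*a (c(h, a) = 2*a + 4 = 4 + 2*a)
U = 16 (U = 4 + 2*6 = 4 + 12 = 16)
F(A) = (7 + A)*(8 + A)
b(B) = 8 + B/16 (b(B) = B/16 - 8/(-1) = B*(1/16) - 8*(-1) = B/16 + 8 = 8 + B/16)
b(-9)*F(-4) = (8 + (1/16)*(-9))*(56 + (-4)² + 15*(-4)) = (8 - 9/16)*(56 + 16 - 60) = (119/16)*12 = 357/4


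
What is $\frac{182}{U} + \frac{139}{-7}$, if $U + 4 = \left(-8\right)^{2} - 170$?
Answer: $- \frac{8282}{385} \approx -21.512$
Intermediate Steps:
$U = -110$ ($U = -4 - \left(170 - \left(-8\right)^{2}\right) = -4 + \left(64 - 170\right) = -4 - 106 = -110$)
$\frac{182}{U} + \frac{139}{-7} = \frac{182}{-110} + \frac{139}{-7} = 182 \left(- \frac{1}{110}\right) + 139 \left(- \frac{1}{7}\right) = - \frac{91}{55} - \frac{139}{7} = - \frac{8282}{385}$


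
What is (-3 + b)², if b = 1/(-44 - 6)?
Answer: 22801/2500 ≈ 9.1204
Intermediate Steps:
b = -1/50 (b = 1/(-50) = -1/50 ≈ -0.020000)
(-3 + b)² = (-3 - 1/50)² = (-151/50)² = 22801/2500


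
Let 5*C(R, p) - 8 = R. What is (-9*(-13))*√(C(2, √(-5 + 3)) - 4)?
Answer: 117*I*√2 ≈ 165.46*I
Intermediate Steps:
C(R, p) = 8/5 + R/5
(-9*(-13))*√(C(2, √(-5 + 3)) - 4) = (-9*(-13))*√((8/5 + (⅕)*2) - 4) = 117*√((8/5 + ⅖) - 4) = 117*√(2 - 4) = 117*√(-2) = 117*(I*√2) = 117*I*√2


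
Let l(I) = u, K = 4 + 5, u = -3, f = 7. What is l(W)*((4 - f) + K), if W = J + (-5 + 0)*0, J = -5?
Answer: -18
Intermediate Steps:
W = -5 (W = -5 + (-5 + 0)*0 = -5 - 5*0 = -5 + 0 = -5)
K = 9
l(I) = -3
l(W)*((4 - f) + K) = -3*((4 - 1*7) + 9) = -3*((4 - 7) + 9) = -3*(-3 + 9) = -3*6 = -18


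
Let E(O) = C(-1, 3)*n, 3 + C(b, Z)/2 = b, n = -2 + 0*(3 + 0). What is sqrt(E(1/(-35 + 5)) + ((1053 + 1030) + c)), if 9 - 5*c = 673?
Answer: sqrt(49155)/5 ≈ 44.342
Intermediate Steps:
c = -664/5 (c = 9/5 - 1/5*673 = 9/5 - 673/5 = -664/5 ≈ -132.80)
n = -2 (n = -2 + 0*3 = -2 + 0 = -2)
C(b, Z) = -6 + 2*b
E(O) = 16 (E(O) = (-6 + 2*(-1))*(-2) = (-6 - 2)*(-2) = -8*(-2) = 16)
sqrt(E(1/(-35 + 5)) + ((1053 + 1030) + c)) = sqrt(16 + ((1053 + 1030) - 664/5)) = sqrt(16 + (2083 - 664/5)) = sqrt(16 + 9751/5) = sqrt(9831/5) = sqrt(49155)/5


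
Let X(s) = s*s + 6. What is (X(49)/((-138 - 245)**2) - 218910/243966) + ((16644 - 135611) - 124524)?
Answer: -1452312541345777/5964521429 ≈ -2.4349e+5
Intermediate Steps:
X(s) = 6 + s**2 (X(s) = s**2 + 6 = 6 + s**2)
(X(49)/((-138 - 245)**2) - 218910/243966) + ((16644 - 135611) - 124524) = ((6 + 49**2)/((-138 - 245)**2) - 218910/243966) + ((16644 - 135611) - 124524) = ((6 + 2401)/((-383)**2) - 218910*1/243966) + (-118967 - 124524) = (2407/146689 - 36485/40661) - 243491 = -5254077138/5964521429 - 243491 = -1452312541345777/5964521429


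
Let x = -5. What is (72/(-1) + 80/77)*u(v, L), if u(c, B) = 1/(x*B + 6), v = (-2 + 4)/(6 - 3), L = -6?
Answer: -1366/693 ≈ -1.9711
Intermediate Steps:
v = 2/3 ≈ 0.66667
u(c, B) = 1/(6 - 5*B) (u(c, B) = 1/(-5*B + 6) = 1/(6 - 5*B))
(72/(-1) + 80/77)*u(v, L) = (72/(-1) + 80/77)/(6 - 5*(-6)) = (72*(-1) + 80*(1/77))/(6 + 30) = (-72 + 80/77)/36 = -5464/77*1/36 = -1366/693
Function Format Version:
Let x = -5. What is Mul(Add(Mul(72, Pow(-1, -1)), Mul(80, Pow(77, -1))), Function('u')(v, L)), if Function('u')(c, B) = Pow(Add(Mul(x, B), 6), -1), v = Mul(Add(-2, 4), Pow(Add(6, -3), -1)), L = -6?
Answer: Rational(-1366, 693) ≈ -1.9711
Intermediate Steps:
v = Rational(2, 3) (v = Mul(2, Pow(3, -1)) = Mul(2, Rational(1, 3)) = Rational(2, 3) ≈ 0.66667)
Function('u')(c, B) = Pow(Add(6, Mul(-5, B)), -1) (Function('u')(c, B) = Pow(Add(Mul(-5, B), 6), -1) = Pow(Add(6, Mul(-5, B)), -1))
Mul(Add(Mul(72, Pow(-1, -1)), Mul(80, Pow(77, -1))), Function('u')(v, L)) = Mul(Add(Mul(72, Pow(-1, -1)), Mul(80, Pow(77, -1))), Pow(Add(6, Mul(-5, -6)), -1)) = Mul(Add(Mul(72, -1), Mul(80, Rational(1, 77))), Pow(Add(6, 30), -1)) = Mul(Add(-72, Rational(80, 77)), Pow(36, -1)) = Mul(Rational(-5464, 77), Rational(1, 36)) = Rational(-1366, 693)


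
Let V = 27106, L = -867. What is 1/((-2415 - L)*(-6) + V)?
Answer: 1/36394 ≈ 2.7477e-5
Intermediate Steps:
1/((-2415 - L)*(-6) + V) = 1/((-2415 - 1*(-867))*(-6) + 27106) = 1/((-2415 + 867)*(-6) + 27106) = 1/(-1548*(-6) + 27106) = 1/(9288 + 27106) = 1/36394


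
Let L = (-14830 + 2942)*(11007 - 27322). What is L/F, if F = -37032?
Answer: -24244090/4629 ≈ -5237.4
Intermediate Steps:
L = 193952720 (L = -11888*(-16315) = 193952720)
L/F = 193952720/(-37032) = 193952720*(-1/37032) = -24244090/4629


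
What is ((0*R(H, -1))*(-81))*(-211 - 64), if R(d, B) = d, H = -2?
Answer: 0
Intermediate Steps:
((0*R(H, -1))*(-81))*(-211 - 64) = ((0*(-2))*(-81))*(-211 - 64) = (0*(-81))*(-275) = 0*(-275) = 0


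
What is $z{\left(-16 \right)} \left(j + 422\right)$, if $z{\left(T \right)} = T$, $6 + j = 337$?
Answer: $-12048$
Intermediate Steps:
$j = 331$ ($j = -6 + 337 = 331$)
$z{\left(-16 \right)} \left(j + 422\right) = - 16 \left(331 + 422\right) = \left(-16\right) 753 = -12048$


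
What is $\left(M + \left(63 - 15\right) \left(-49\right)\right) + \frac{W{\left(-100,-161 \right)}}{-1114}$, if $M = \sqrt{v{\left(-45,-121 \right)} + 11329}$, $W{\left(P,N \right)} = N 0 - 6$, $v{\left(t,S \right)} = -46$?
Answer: $- \frac{1310061}{557} + \sqrt{11283} \approx -2245.8$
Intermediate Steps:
$W{\left(P,N \right)} = -6$ ($W{\left(P,N \right)} = 0 - 6 = -6$)
$M = \sqrt{11283}$ ($M = \sqrt{-46 + 11329} = \sqrt{11283} \approx 106.22$)
$\left(M + \left(63 - 15\right) \left(-49\right)\right) + \frac{W{\left(-100,-161 \right)}}{-1114} = \left(\sqrt{11283} + \left(63 - 15\right) \left(-49\right)\right) - \frac{6}{-1114} = \left(\sqrt{11283} + 48 \left(-49\right)\right) - - \frac{3}{557} = \left(\sqrt{11283} - 2352\right) + \frac{3}{557} = \left(-2352 + \sqrt{11283}\right) + \frac{3}{557} = - \frac{1310061}{557} + \sqrt{11283}$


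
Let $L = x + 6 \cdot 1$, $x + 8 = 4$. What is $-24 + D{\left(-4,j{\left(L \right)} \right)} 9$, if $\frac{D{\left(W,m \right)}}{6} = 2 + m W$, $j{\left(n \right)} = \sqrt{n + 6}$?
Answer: $84 - 432 \sqrt{2} \approx -526.94$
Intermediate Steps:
$x = -4$ ($x = -8 + 4 = -4$)
$L = 2$ ($L = -4 + 6 \cdot 1 = -4 + 6 = 2$)
$j{\left(n \right)} = \sqrt{6 + n}$
$D{\left(W,m \right)} = 12 + 6 W m$ ($D{\left(W,m \right)} = 6 \left(2 + m W\right) = 6 \left(2 + W m\right) = 12 + 6 W m$)
$-24 + D{\left(-4,j{\left(L \right)} \right)} 9 = -24 + \left(12 + 6 \left(-4\right) \sqrt{6 + 2}\right) 9 = -24 + \left(12 + 6 \left(-4\right) \sqrt{8}\right) 9 = -24 + \left(12 + 6 \left(-4\right) 2 \sqrt{2}\right) 9 = -24 + \left(12 - 48 \sqrt{2}\right) 9 = -24 + \left(108 - 432 \sqrt{2}\right) = 84 - 432 \sqrt{2}$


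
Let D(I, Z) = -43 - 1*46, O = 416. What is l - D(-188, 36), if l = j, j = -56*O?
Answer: -23207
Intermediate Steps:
j = -23296 (j = -56*416 = -23296)
l = -23296
D(I, Z) = -89 (D(I, Z) = -43 - 46 = -89)
l - D(-188, 36) = -23296 - 1*(-89) = -23296 + 89 = -23207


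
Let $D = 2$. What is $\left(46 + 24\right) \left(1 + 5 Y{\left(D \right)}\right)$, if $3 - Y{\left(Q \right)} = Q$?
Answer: $420$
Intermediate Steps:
$Y{\left(Q \right)} = 3 - Q$
$\left(46 + 24\right) \left(1 + 5 Y{\left(D \right)}\right) = \left(46 + 24\right) \left(1 + 5 \left(3 - 2\right)\right) = 70 \left(1 + 5 \left(3 - 2\right)\right) = 70 \left(1 + 5 \cdot 1\right) = 70 \left(1 + 5\right) = 70 \cdot 6 = 420$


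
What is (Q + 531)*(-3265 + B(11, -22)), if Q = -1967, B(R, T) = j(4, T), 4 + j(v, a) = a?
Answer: 4725876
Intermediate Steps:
j(v, a) = -4 + a
B(R, T) = -4 + T
(Q + 531)*(-3265 + B(11, -22)) = (-1967 + 531)*(-3265 + (-4 - 22)) = -1436*(-3265 - 26) = -1436*(-3291) = 4725876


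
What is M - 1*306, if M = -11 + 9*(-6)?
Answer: -371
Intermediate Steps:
M = -65 (M = -11 - 54 = -65)
M - 1*306 = -65 - 1*306 = -65 - 306 = -371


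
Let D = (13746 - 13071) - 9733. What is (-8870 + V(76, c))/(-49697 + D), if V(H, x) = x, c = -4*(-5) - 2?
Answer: 8852/58755 ≈ 0.15066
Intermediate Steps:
D = -9058 (D = 675 - 9733 = -9058)
c = 18 (c = 20 - 2 = 18)
(-8870 + V(76, c))/(-49697 + D) = (-8870 + 18)/(-49697 - 9058) = -8852/(-58755) = -8852*(-1/58755) = 8852/58755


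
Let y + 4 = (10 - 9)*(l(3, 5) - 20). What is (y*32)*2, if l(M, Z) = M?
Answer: -1344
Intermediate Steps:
y = -21 (y = -4 + (10 - 9)*(3 - 20) = -4 + 1*(-17) = -4 - 17 = -21)
(y*32)*2 = -21*32*2 = -672*2 = -1344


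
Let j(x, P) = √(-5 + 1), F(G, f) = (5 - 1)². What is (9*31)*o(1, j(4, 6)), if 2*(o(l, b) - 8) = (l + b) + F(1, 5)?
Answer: 9207/2 + 279*I ≈ 4603.5 + 279.0*I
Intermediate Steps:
F(G, f) = 16 (F(G, f) = 4² = 16)
j(x, P) = 2*I (j(x, P) = √(-4) = 2*I)
o(l, b) = 16 + b/2 + l/2 (o(l, b) = 8 + ((l + b) + 16)/2 = 8 + ((b + l) + 16)/2 = 8 + (16 + b + l)/2 = 8 + (8 + b/2 + l/2) = 16 + b/2 + l/2)
(9*31)*o(1, j(4, 6)) = (9*31)*(16 + (2*I)/2 + (½)*1) = 279*(16 + I + ½) = 279*(33/2 + I) = 9207/2 + 279*I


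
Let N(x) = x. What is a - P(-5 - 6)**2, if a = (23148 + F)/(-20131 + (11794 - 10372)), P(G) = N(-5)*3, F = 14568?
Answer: -4247241/18709 ≈ -227.02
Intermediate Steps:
P(G) = -15 (P(G) = -5*3 = -15)
a = -37716/18709 (a = (23148 + 14568)/(-20131 + (11794 - 10372)) = 37716/(-20131 + 1422) = 37716/(-18709) = 37716*(-1/18709) = -37716/18709 ≈ -2.0159)
a - P(-5 - 6)**2 = -37716/18709 - 1*(-15)**2 = -37716/18709 - 1*225 = -37716/18709 - 225 = -4247241/18709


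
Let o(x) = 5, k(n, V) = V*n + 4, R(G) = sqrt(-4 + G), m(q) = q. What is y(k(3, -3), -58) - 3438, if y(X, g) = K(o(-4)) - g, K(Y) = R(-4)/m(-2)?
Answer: -3380 - I*sqrt(2) ≈ -3380.0 - 1.4142*I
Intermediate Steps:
k(n, V) = 4 + V*n
K(Y) = -I*sqrt(2) (K(Y) = sqrt(-4 - 4)/(-2) = sqrt(-8)*(-1/2) = (2*I*sqrt(2))*(-1/2) = -I*sqrt(2))
y(X, g) = -g - I*sqrt(2) (y(X, g) = -I*sqrt(2) - g = -g - I*sqrt(2))
y(k(3, -3), -58) - 3438 = (-1*(-58) - I*sqrt(2)) - 3438 = (58 - I*sqrt(2)) - 3438 = -3380 - I*sqrt(2)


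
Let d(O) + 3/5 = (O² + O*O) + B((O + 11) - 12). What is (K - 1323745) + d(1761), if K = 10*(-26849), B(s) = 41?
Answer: 23050237/5 ≈ 4.6100e+6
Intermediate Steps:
K = -268490
d(O) = 202/5 + 2*O² (d(O) = -⅗ + ((O² + O*O) + 41) = -⅗ + ((O² + O²) + 41) = -⅗ + (2*O² + 41) = -⅗ + (41 + 2*O²) = 202/5 + 2*O²)
(K - 1323745) + d(1761) = (-268490 - 1323745) + (202/5 + 2*1761²) = -1592235 + (202/5 + 2*3101121) = -1592235 + (202/5 + 6202242) = -1592235 + 31011412/5 = 23050237/5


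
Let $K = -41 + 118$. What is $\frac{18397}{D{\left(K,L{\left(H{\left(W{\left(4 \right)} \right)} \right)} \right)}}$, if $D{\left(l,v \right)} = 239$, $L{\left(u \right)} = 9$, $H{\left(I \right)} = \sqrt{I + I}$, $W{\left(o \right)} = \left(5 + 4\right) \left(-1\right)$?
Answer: $\frac{18397}{239} \approx 76.975$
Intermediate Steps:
$W{\left(o \right)} = -9$ ($W{\left(o \right)} = 9 \left(-1\right) = -9$)
$H{\left(I \right)} = \sqrt{2} \sqrt{I}$ ($H{\left(I \right)} = \sqrt{2 I} = \sqrt{2} \sqrt{I}$)
$K = 77$
$\frac{18397}{D{\left(K,L{\left(H{\left(W{\left(4 \right)} \right)} \right)} \right)}} = \frac{18397}{239}$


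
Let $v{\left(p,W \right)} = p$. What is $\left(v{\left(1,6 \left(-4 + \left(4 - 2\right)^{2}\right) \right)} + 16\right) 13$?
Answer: $221$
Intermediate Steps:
$\left(v{\left(1,6 \left(-4 + \left(4 - 2\right)^{2}\right) \right)} + 16\right) 13 = \left(1 + 16\right) 13 = 17 \cdot 13 = 221$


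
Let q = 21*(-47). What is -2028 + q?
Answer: -3015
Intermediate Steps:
q = -987
-2028 + q = -2028 - 987 = -3015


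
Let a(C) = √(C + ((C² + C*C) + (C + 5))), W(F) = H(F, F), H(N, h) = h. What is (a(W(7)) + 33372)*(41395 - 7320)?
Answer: 1137150900 + 102225*√13 ≈ 1.1375e+9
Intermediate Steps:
W(F) = F
a(C) = √(5 + 2*C + 2*C²) (a(C) = √(C + ((C² + C²) + (5 + C))) = √(C + (2*C² + (5 + C))) = √(C + (5 + C + 2*C²)) = √(5 + 2*C + 2*C²))
(a(W(7)) + 33372)*(41395 - 7320) = (√(5 + 2*7 + 2*7²) + 33372)*(41395 - 7320) = (√(5 + 14 + 2*49) + 33372)*34075 = (√(5 + 14 + 98) + 33372)*34075 = (√117 + 33372)*34075 = (3*√13 + 33372)*34075 = (33372 + 3*√13)*34075 = 1137150900 + 102225*√13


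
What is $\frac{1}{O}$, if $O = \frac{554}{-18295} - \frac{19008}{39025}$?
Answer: $- \frac{142792475}{73874242} \approx -1.9329$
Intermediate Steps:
$O = - \frac{73874242}{142792475}$ ($O = 554 \left(- \frac{1}{18295}\right) - \frac{19008}{39025} = - \frac{554}{18295} - \frac{19008}{39025} = - \frac{73874242}{142792475} \approx -0.51735$)
$\frac{1}{O} = \frac{1}{- \frac{73874242}{142792475}} = - \frac{142792475}{73874242}$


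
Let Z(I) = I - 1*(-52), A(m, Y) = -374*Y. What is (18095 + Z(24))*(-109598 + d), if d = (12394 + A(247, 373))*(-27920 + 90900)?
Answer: -145465604399898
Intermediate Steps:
Z(I) = 52 + I (Z(I) = I + 52 = 52 + I)
d = -8005261840 (d = (12394 - 374*373)*(-27920 + 90900) = (12394 - 139502)*62980 = -127108*62980 = -8005261840)
(18095 + Z(24))*(-109598 + d) = (18095 + (52 + 24))*(-109598 - 8005261840) = (18095 + 76)*(-8005371438) = 18171*(-8005371438) = -145465604399898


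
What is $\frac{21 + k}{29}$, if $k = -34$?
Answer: $- \frac{13}{29} \approx -0.44828$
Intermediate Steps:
$\frac{21 + k}{29} = \frac{21 - 34}{29} = \frac{1}{29} \left(-13\right) = - \frac{13}{29}$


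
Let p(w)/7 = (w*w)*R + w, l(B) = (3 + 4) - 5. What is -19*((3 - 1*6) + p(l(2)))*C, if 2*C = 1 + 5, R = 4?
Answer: -7011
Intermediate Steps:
C = 3 (C = (1 + 5)/2 = (1/2)*6 = 3)
l(B) = 2 (l(B) = 7 - 5 = 2)
p(w) = 7*w + 28*w**2 (p(w) = 7*((w*w)*4 + w) = 7*(w**2*4 + w) = 7*(4*w**2 + w) = 7*(w + 4*w**2) = 7*w + 28*w**2)
-19*((3 - 1*6) + p(l(2)))*C = -19*((3 - 1*6) + 7*2*(1 + 4*2))*3 = -19*((3 - 6) + 7*2*(1 + 8))*3 = -19*(-3 + 7*2*9)*3 = -19*(-3 + 126)*3 = -2337*3 = -19*369 = -7011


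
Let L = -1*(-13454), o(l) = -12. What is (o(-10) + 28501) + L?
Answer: 41943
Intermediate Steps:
L = 13454
(o(-10) + 28501) + L = (-12 + 28501) + 13454 = 28489 + 13454 = 41943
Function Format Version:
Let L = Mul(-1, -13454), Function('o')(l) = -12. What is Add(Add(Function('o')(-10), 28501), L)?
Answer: 41943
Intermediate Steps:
L = 13454
Add(Add(Function('o')(-10), 28501), L) = Add(Add(-12, 28501), 13454) = Add(28489, 13454) = 41943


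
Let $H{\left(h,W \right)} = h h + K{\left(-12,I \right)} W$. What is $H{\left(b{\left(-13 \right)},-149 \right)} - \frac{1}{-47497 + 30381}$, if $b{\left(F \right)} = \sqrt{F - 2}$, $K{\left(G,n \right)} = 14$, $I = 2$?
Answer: $- \frac{35960715}{17116} \approx -2101.0$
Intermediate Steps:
$b{\left(F \right)} = \sqrt{-2 + F}$
$H{\left(h,W \right)} = h^{2} + 14 W$ ($H{\left(h,W \right)} = h h + 14 W = h^{2} + 14 W$)
$H{\left(b{\left(-13 \right)},-149 \right)} - \frac{1}{-47497 + 30381} = \left(\left(\sqrt{-2 - 13}\right)^{2} + 14 \left(-149\right)\right) - \frac{1}{-47497 + 30381} = \left(\left(\sqrt{-15}\right)^{2} - 2086\right) - \frac{1}{-17116} = \left(\left(i \sqrt{15}\right)^{2} - 2086\right) - - \frac{1}{17116} = \left(-15 - 2086\right) + \frac{1}{17116} = -2101 + \frac{1}{17116} = - \frac{35960715}{17116}$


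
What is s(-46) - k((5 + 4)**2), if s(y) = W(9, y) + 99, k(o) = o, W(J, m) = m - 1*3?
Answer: -31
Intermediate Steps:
W(J, m) = -3 + m (W(J, m) = m - 3 = -3 + m)
s(y) = 96 + y (s(y) = (-3 + y) + 99 = 96 + y)
s(-46) - k((5 + 4)**2) = (96 - 46) - (5 + 4)**2 = 50 - 1*9**2 = 50 - 1*81 = 50 - 81 = -31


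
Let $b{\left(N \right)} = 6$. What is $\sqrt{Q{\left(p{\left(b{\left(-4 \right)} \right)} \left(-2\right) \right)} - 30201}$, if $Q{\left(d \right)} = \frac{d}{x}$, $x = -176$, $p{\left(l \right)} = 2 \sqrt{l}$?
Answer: $\frac{\sqrt{-14617284 + 11 \sqrt{6}}}{22} \approx 173.78 i$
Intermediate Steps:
$Q{\left(d \right)} = - \frac{d}{176}$ ($Q{\left(d \right)} = \frac{d}{-176} = d \left(- \frac{1}{176}\right) = - \frac{d}{176}$)
$\sqrt{Q{\left(p{\left(b{\left(-4 \right)} \right)} \left(-2\right) \right)} - 30201} = \sqrt{- \frac{2 \sqrt{6} \left(-2\right)}{176} - 30201} = \sqrt{- \frac{\left(-4\right) \sqrt{6}}{176} - 30201} = \sqrt{\frac{\sqrt{6}}{44} - 30201} = \sqrt{-30201 + \frac{\sqrt{6}}{44}}$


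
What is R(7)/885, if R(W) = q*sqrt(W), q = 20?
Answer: 4*sqrt(7)/177 ≈ 0.059791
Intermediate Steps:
R(W) = 20*sqrt(W)
R(7)/885 = (20*sqrt(7))/885 = (20*sqrt(7))*(1/885) = 4*sqrt(7)/177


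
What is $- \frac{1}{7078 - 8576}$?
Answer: $\frac{1}{1498} \approx 0.00066756$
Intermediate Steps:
$- \frac{1}{7078 - 8576} = - \frac{1}{-1498} = \left(-1\right) \left(- \frac{1}{1498}\right) = \frac{1}{1498}$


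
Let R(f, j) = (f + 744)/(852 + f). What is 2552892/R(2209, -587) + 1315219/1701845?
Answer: 13298905556691847/5025548285 ≈ 2.6463e+6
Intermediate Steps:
R(f, j) = (744 + f)/(852 + f)
2552892/R(2209, -587) + 1315219/1701845 = 2552892/(((744 + 2209)/(852 + 2209))) + 1315219/1701845 = 2552892/((2953/3061)) + 1315219*(1/1701845) = 2552892/(((1/3061)*2953)) + 1315219/1701845 = 2552892/(2953/3061) + 1315219/1701845 = 2552892*(3061/2953) + 1315219/1701845 = 7814402412/2953 + 1315219/1701845 = 13298905556691847/5025548285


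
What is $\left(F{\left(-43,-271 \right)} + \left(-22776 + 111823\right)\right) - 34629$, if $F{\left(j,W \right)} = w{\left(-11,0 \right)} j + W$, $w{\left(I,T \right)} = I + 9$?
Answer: $54233$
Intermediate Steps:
$w{\left(I,T \right)} = 9 + I$
$F{\left(j,W \right)} = W - 2 j$ ($F{\left(j,W \right)} = \left(9 - 11\right) j + W = - 2 j + W = W - 2 j$)
$\left(F{\left(-43,-271 \right)} + \left(-22776 + 111823\right)\right) - 34629 = \left(\left(-271 - -86\right) + \left(-22776 + 111823\right)\right) - 34629 = \left(\left(-271 + 86\right) + 89047\right) - 34629 = \left(-185 + 89047\right) - 34629 = 88862 - 34629 = 54233$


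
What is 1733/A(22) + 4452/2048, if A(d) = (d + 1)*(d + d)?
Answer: 503413/129536 ≈ 3.8863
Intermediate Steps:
A(d) = 2*d*(1 + d) (A(d) = (1 + d)*(2*d) = 2*d*(1 + d))
1733/A(22) + 4452/2048 = 1733/((2*22*(1 + 22))) + 4452/2048 = 1733/((2*22*23)) + 4452*(1/2048) = 1733/1012 + 1113/512 = 503413/129536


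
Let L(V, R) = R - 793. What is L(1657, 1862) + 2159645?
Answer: 2160714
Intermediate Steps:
L(V, R) = -793 + R
L(1657, 1862) + 2159645 = (-793 + 1862) + 2159645 = 1069 + 2159645 = 2160714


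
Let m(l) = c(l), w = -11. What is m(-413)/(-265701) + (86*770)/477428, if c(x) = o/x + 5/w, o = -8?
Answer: 16128683986/116282005609 ≈ 0.13870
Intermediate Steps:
c(x) = -5/11 - 8/x (c(x) = -8/x + 5/(-11) = -8/x + 5*(-1/11) = -8/x - 5/11 = -5/11 - 8/x)
m(l) = -5/11 - 8/l
m(-413)/(-265701) + (86*770)/477428 = (-5/11 - 8/(-413))/(-265701) + (86*770)/477428 = (-5/11 - 8*(-1/413))*(-1/265701) + 66220*(1/477428) = (-5/11 + 8/413)*(-1/265701) + 2365/17051 = -1977/4543*(-1/265701) + 2365/17051 = 659/402359881 + 2365/17051 = 16128683986/116282005609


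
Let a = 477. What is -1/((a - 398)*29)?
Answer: -1/2291 ≈ -0.00043649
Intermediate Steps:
-1/((a - 398)*29) = -1/((477 - 398)*29) = -1/(79*29) = -1/2291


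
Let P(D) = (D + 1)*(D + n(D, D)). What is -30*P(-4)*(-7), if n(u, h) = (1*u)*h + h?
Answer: -5040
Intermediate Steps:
n(u, h) = h + h*u (n(u, h) = u*h + h = h*u + h = h + h*u)
P(D) = (1 + D)*(D + D*(1 + D)) (P(D) = (D + 1)*(D + D*(1 + D)) = (1 + D)*(D + D*(1 + D)))
-30*P(-4)*(-7) = -(-120)*(2 + (-4)**2 + 3*(-4))*(-7) = -(-120)*(2 + 16 - 12)*(-7) = -(-120)*6*(-7) = -30*(-24)*(-7) = 720*(-7) = -5040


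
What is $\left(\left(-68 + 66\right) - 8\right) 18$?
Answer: $-180$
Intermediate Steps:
$\left(\left(-68 + 66\right) - 8\right) 18 = \left(-2 - 8\right) 18 = \left(-10\right) 18 = -180$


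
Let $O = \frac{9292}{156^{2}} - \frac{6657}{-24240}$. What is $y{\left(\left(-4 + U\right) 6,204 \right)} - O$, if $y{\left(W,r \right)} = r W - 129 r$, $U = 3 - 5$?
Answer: $- \frac{413678696359}{12289680} \approx -33661.0$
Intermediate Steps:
$U = -2$
$y{\left(W,r \right)} = - 129 r + W r$ ($y{\left(W,r \right)} = W r - 129 r = - 129 r + W r$)
$O = \frac{8067559}{12289680}$ ($O = \frac{9292}{24336} - - \frac{2219}{8080} = 9292 \cdot \frac{1}{24336} + \frac{2219}{8080} = \frac{2323}{6084} + \frac{2219}{8080} = \frac{8067559}{12289680} \approx 0.65645$)
$y{\left(\left(-4 + U\right) 6,204 \right)} - O = 204 \left(-129 + \left(-4 - 2\right) 6\right) - \frac{8067559}{12289680} = 204 \left(-129 - 36\right) - \frac{8067559}{12289680} = 204 \left(-165\right) - \frac{8067559}{12289680} = -33660 - \frac{8067559}{12289680} = - \frac{413678696359}{12289680}$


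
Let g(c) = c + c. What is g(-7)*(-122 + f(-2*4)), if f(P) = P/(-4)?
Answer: 1680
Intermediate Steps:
g(c) = 2*c
f(P) = -P/4 (f(P) = P*(-¼) = -P/4)
g(-7)*(-122 + f(-2*4)) = (2*(-7))*(-122 - (-1)*4/2) = -14*(-122 - ¼*(-8)) = -14*(-122 + 2) = -14*(-120) = 1680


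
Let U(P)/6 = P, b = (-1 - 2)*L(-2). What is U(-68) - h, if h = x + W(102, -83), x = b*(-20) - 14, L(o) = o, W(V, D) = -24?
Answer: -250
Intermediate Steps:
b = 6 (b = (-1 - 2)*(-2) = -3*(-2) = 6)
x = -134 (x = 6*(-20) - 14 = -120 - 14 = -134)
U(P) = 6*P
h = -158 (h = -134 - 24 = -158)
U(-68) - h = 6*(-68) - 1*(-158) = -408 + 158 = -250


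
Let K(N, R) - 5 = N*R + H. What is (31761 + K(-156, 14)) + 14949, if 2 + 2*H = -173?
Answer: 88887/2 ≈ 44444.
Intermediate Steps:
H = -175/2 (H = -1 + (½)*(-173) = -1 - 173/2 = -175/2 ≈ -87.500)
K(N, R) = -165/2 + N*R (K(N, R) = 5 + (N*R - 175/2) = 5 + (-175/2 + N*R) = -165/2 + N*R)
(31761 + K(-156, 14)) + 14949 = (31761 + (-165/2 - 156*14)) + 14949 = (31761 + (-165/2 - 2184)) + 14949 = (31761 - 4533/2) + 14949 = 58989/2 + 14949 = 88887/2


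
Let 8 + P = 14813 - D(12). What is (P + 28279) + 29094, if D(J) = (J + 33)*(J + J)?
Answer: 71098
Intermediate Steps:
D(J) = 2*J*(33 + J) (D(J) = (33 + J)*(2*J) = 2*J*(33 + J))
P = 13725 (P = -8 + (14813 - 2*12*(33 + 12)) = -8 + (14813 - 2*12*45) = -8 + (14813 - 1*1080) = -8 + (14813 - 1080) = -8 + 13733 = 13725)
(P + 28279) + 29094 = (13725 + 28279) + 29094 = 42004 + 29094 = 71098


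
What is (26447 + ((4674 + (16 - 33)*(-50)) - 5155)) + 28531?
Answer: 55347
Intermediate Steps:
(26447 + ((4674 + (16 - 33)*(-50)) - 5155)) + 28531 = (26447 + ((4674 - 17*(-50)) - 5155)) + 28531 = (26447 + ((4674 + 850) - 5155)) + 28531 = (26447 + (5524 - 5155)) + 28531 = (26447 + 369) + 28531 = 26816 + 28531 = 55347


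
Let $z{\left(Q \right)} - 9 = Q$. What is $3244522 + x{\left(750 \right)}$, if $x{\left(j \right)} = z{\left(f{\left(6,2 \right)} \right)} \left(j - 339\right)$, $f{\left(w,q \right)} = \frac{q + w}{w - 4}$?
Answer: $3249865$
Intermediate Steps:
$f{\left(w,q \right)} = \frac{q + w}{-4 + w}$
$z{\left(Q \right)} = 9 + Q$
$x{\left(j \right)} = -4407 + 13 j$ ($x{\left(j \right)} = \left(9 + \frac{2 + 6}{-4 + 6}\right) \left(j - 339\right) = \left(9 + \frac{1}{2} \cdot 8\right) \left(-339 + j\right) = \left(9 + 4\right) \left(-339 + j\right) = 13 \left(-339 + j\right) = -4407 + 13 j$)
$3244522 + x{\left(750 \right)} = 3244522 + \left(-4407 + 13 \cdot 750\right) = 3244522 + \left(-4407 + 9750\right) = 3244522 + 5343 = 3249865$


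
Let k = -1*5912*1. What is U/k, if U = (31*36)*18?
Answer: -2511/739 ≈ -3.3978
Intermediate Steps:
U = 20088 (U = 1116*18 = 20088)
k = -5912 (k = -5912*1 = -5912)
U/k = 20088/(-5912) = 20088*(-1/5912) = -2511/739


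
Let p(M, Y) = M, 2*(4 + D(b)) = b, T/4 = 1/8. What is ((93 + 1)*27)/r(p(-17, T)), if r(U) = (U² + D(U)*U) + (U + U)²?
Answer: 1692/1105 ≈ 1.5312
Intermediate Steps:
T = ½ (T = 4/8 = 4*(⅛) = ½ ≈ 0.50000)
D(b) = -4 + b/2
r(U) = 5*U² + U*(-4 + U/2) (r(U) = (U² + (-4 + U/2)*U) + (U + U)² = (U² + U*(-4 + U/2)) + (2*U)² = (U² + U*(-4 + U/2)) + 4*U² = 5*U² + U*(-4 + U/2))
((93 + 1)*27)/r(p(-17, T)) = ((93 + 1)*27)/(((½)*(-17)*(-8 + 11*(-17)))) = (94*27)/(((½)*(-17)*(-8 - 187))) = 2538/(((½)*(-17)*(-195))) = 2538/(3315/2) = 2538*(2/3315) = 1692/1105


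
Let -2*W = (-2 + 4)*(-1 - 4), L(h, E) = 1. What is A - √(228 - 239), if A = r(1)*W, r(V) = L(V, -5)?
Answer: 5 - I*√11 ≈ 5.0 - 3.3166*I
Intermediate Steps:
r(V) = 1
W = 5 (W = -(-2 + 4)*(-1 - 4)/2 = -(-5) = -½*(-10) = 5)
A = 5 (A = 1*5 = 5)
A - √(228 - 239) = 5 - √(228 - 239) = 5 - √(-11) = 5 - I*√11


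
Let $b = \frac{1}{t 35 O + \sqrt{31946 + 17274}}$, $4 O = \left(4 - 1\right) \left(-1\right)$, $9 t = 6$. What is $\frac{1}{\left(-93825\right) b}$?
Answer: $\frac{7}{37530} - \frac{2 \sqrt{12305}}{93825} \approx -0.0021781$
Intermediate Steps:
$t = \frac{2}{3}$ ($t = \frac{1}{9} \cdot 6 = \frac{2}{3} \approx 0.66667$)
$O = - \frac{3}{4}$ ($O = \frac{\left(4 - 1\right) \left(-1\right)}{4} = \frac{3 \left(-1\right)}{4} = \frac{1}{4} \left(-3\right) = - \frac{3}{4} \approx -0.75$)
$b = \frac{1}{- \frac{35}{2} + 2 \sqrt{12305}}$ ($b = \frac{1}{\frac{2}{3} \cdot 35 \left(- \frac{3}{4}\right) + \sqrt{31946 + 17274}} = \frac{1}{\frac{70}{3} \left(- \frac{3}{4}\right) + \sqrt{49220}} = \frac{1}{- \frac{35}{2} + 2 \sqrt{12305}} \approx 0.0048934$)
$\frac{1}{\left(-93825\right) b} = \frac{1}{\left(-93825\right) \left(\frac{14}{39131} + \frac{8 \sqrt{12305}}{195655}\right)} = - \frac{1}{93825 \left(\frac{14}{39131} + \frac{8 \sqrt{12305}}{195655}\right)}$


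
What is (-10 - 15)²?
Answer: 625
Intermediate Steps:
(-10 - 15)² = (-25)² = 625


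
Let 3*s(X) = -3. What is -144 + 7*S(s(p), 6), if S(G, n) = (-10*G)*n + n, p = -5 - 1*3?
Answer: 318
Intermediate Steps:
p = -8 (p = -5 - 3 = -8)
s(X) = -1 (s(X) = (⅓)*(-3) = -1)
S(G, n) = n - 10*G*n (S(G, n) = -10*G*n + n = n - 10*G*n)
-144 + 7*S(s(p), 6) = -144 + 7*(6*(1 - 10*(-1))) = -144 + 7*(6*(1 + 10)) = -144 + 7*(6*11) = -144 + 7*66 = -144 + 462 = 318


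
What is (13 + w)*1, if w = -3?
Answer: 10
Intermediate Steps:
(13 + w)*1 = (13 - 3)*1 = 10*1 = 10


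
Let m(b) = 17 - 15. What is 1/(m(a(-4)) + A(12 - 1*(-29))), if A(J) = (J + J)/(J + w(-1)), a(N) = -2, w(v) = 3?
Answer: 22/85 ≈ 0.25882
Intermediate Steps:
A(J) = 2*J/(3 + J) (A(J) = (J + J)/(J + 3) = (2*J)/(3 + J) = 2*J/(3 + J))
m(b) = 2
1/(m(a(-4)) + A(12 - 1*(-29))) = 1/(2 + 2*(12 - 1*(-29))/(3 + (12 - 1*(-29)))) = 1/(2 + 2*(12 + 29)/(3 + (12 + 29))) = 1/(2 + 2*41/(3 + 41)) = 1/(2 + 2*41/44) = 1/(2 + 2*41*(1/44)) = 1/(2 + 41/22) = 1/(85/22) = 22/85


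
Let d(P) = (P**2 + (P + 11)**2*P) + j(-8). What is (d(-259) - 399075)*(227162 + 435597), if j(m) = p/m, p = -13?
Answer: -86219794274293/8 ≈ -1.0777e+13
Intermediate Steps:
j(m) = -13/m
d(P) = 13/8 + P**2 + P*(11 + P)**2 (d(P) = (P**2 + (P + 11)**2*P) - 13/(-8) = (P**2 + (11 + P)**2*P) - 13*(-1/8) = (P**2 + P*(11 + P)**2) + 13/8 = 13/8 + P**2 + P*(11 + P)**2)
(d(-259) - 399075)*(227162 + 435597) = ((13/8 + (-259)**2 - 259*(11 - 259)**2) - 399075)*(227162 + 435597) = ((13/8 + 67081 - 259*(-248)**2) - 399075)*662759 = ((13/8 + 67081 - 259*61504) - 399075)*662759 = ((13/8 + 67081 - 15929536) - 399075)*662759 = (-126899627/8 - 399075)*662759 = -130092227/8*662759 = -86219794274293/8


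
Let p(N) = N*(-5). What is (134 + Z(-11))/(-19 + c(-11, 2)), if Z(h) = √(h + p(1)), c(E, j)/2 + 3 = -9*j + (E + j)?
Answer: -134/79 - 4*I/79 ≈ -1.6962 - 0.050633*I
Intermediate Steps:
p(N) = -5*N
c(E, j) = -6 - 16*j + 2*E (c(E, j) = -6 + 2*(-9*j + (E + j)) = -6 + 2*(E - 8*j) = -6 + (-16*j + 2*E) = -6 - 16*j + 2*E)
Z(h) = √(-5 + h) (Z(h) = √(h - 5*1) = √(h - 5) = √(-5 + h))
(134 + Z(-11))/(-19 + c(-11, 2)) = (134 + √(-5 - 11))/(-19 + (-6 - 16*2 + 2*(-11))) = (134 + √(-16))/(-19 + (-6 - 32 - 22)) = (134 + 4*I)/(-19 - 60) = (134 + 4*I)/(-79) = (134 + 4*I)*(-1/79) = -134/79 - 4*I/79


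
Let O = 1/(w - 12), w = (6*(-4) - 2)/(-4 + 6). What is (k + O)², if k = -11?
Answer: 76176/625 ≈ 121.88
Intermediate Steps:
w = -13 (w = (-24 - 2)/2 = -26*½ = -13)
O = -1/25 (O = 1/(-13 - 12) = 1/(-25) = -1/25 ≈ -0.040000)
(k + O)² = (-11 - 1/25)² = (-276/25)² = 76176/625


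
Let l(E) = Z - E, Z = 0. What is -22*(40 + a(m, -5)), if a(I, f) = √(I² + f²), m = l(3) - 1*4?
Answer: -880 - 22*√74 ≈ -1069.3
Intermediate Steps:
l(E) = -E (l(E) = 0 - E = -E)
m = -7 (m = -1*3 - 1*4 = -3 - 4 = -7)
-22*(40 + a(m, -5)) = -22*(40 + √((-7)² + (-5)²)) = -22*(40 + √(49 + 25)) = -22*(40 + √74) = -880 - 22*√74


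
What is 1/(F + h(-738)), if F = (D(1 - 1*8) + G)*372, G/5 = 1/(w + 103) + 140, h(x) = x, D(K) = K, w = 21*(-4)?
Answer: 19/4885962 ≈ 3.8887e-6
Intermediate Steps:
w = -84
G = 13305/19 (G = 5*(1/(-84 + 103) + 140) = 5*(1/19 + 140) = 5*(2661/19) = 13305/19 ≈ 700.26)
F = 4899984/19 (F = ((1 - 1*8) + 13305/19)*372 = ((1 - 8) + 13305/19)*372 = (-7 + 13305/19)*372 = (13172/19)*372 = 4899984/19 ≈ 2.5789e+5)
1/(F + h(-738)) = 1/(4899984/19 - 738) = 1/(4885962/19) = 19/4885962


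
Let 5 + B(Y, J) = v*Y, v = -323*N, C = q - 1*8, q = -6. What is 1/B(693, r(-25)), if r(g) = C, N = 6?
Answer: -1/1343039 ≈ -7.4458e-7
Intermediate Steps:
C = -14 (C = -6 - 1*8 = -6 - 8 = -14)
r(g) = -14
v = -1938 (v = -323*6 = -1938)
B(Y, J) = -5 - 1938*Y
1/B(693, r(-25)) = 1/(-5 - 1938*693) = 1/(-5 - 1343034) = 1/(-1343039) = -1/1343039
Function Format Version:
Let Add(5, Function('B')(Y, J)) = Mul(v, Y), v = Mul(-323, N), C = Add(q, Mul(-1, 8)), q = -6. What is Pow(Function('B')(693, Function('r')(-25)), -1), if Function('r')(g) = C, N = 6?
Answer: Rational(-1, 1343039) ≈ -7.4458e-7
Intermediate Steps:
C = -14 (C = Add(-6, Mul(-1, 8)) = Add(-6, -8) = -14)
Function('r')(g) = -14
v = -1938 (v = Mul(-323, 6) = -1938)
Function('B')(Y, J) = Add(-5, Mul(-1938, Y))
Pow(Function('B')(693, Function('r')(-25)), -1) = Pow(Add(-5, Mul(-1938, 693)), -1) = Pow(Add(-5, -1343034), -1) = Pow(-1343039, -1) = Rational(-1, 1343039)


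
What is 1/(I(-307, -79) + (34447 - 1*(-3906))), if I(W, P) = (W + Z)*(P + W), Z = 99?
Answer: 1/118641 ≈ 8.4288e-6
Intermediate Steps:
I(W, P) = (99 + W)*(P + W) (I(W, P) = (W + 99)*(P + W) = (99 + W)*(P + W))
1/(I(-307, -79) + (34447 - 1*(-3906))) = 1/(((-307)**2 + 99*(-79) + 99*(-307) - 79*(-307)) + (34447 - 1*(-3906))) = 1/((94249 - 7821 - 30393 + 24253) + (34447 + 3906)) = 1/(80288 + 38353) = 1/118641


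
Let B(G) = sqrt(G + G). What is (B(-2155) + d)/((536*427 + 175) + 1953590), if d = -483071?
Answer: -483071/2182637 + I*sqrt(4310)/2182637 ≈ -0.22132 + 3.0079e-5*I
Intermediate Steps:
B(G) = sqrt(2)*sqrt(G) (B(G) = sqrt(2*G) = sqrt(2)*sqrt(G))
(B(-2155) + d)/((536*427 + 175) + 1953590) = (sqrt(2)*sqrt(-2155) - 483071)/((536*427 + 175) + 1953590) = (sqrt(2)*(I*sqrt(2155)) - 483071)/((228872 + 175) + 1953590) = (I*sqrt(4310) - 483071)/(229047 + 1953590) = (-483071 + I*sqrt(4310))/2182637 = (-483071 + I*sqrt(4310))*(1/2182637) = -483071/2182637 + I*sqrt(4310)/2182637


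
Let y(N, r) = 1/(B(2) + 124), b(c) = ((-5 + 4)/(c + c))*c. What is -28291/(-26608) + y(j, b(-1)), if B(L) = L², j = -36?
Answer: 227991/212864 ≈ 1.0711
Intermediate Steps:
b(c) = -½ (b(c) = (-1/(2*c))*c = -½)
y(N, r) = 1/128 (y(N, r) = 1/(2² + 124) = 1/(4 + 124) = 1/128)
-28291/(-26608) + y(j, b(-1)) = -28291/(-26608) + 1/128 = -28291*(-1/26608) + 1/128 = 28291/26608 + 1/128 = 227991/212864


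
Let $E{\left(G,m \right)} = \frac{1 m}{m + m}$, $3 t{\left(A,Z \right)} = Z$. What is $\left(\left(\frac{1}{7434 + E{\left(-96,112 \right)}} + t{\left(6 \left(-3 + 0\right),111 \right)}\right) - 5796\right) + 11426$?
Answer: $\frac{84262625}{14869} \approx 5667.0$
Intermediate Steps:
$t{\left(A,Z \right)} = \frac{Z}{3}$
$E{\left(G,m \right)} = \frac{1}{2}$ ($E{\left(G,m \right)} = \frac{m}{2 m} = m \frac{1}{2 m} = \frac{1}{2}$)
$\left(\left(\frac{1}{7434 + E{\left(-96,112 \right)}} + t{\left(6 \left(-3 + 0\right),111 \right)}\right) - 5796\right) + 11426 = \left(\left(\frac{1}{7434 + \frac{1}{2}} + \frac{1}{3} \cdot 111\right) - 5796\right) + 11426 = \left(\left(\frac{1}{\frac{14869}{2}} + 37\right) - 5796\right) + 11426 = \left(\left(\frac{2}{14869} + 37\right) - 5796\right) + 11426 = \left(\frac{550155}{14869} - 5796\right) + 11426 = - \frac{85630569}{14869} + 11426 = \frac{84262625}{14869}$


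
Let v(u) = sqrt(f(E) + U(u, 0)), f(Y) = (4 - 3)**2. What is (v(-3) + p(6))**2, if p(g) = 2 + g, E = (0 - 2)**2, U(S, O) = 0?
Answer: 81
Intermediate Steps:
E = 4 (E = (-2)**2 = 4)
f(Y) = 1 (f(Y) = 1**2 = 1)
v(u) = 1 (v(u) = sqrt(1 + 0) = sqrt(1) = 1)
(v(-3) + p(6))**2 = (1 + (2 + 6))**2 = (1 + 8)**2 = 9**2 = 81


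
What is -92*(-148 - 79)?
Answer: 20884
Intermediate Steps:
-92*(-148 - 79) = -92*(-227) = 20884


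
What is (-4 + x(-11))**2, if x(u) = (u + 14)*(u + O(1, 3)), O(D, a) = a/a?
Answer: 1156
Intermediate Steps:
O(D, a) = 1
x(u) = (1 + u)*(14 + u) (x(u) = (u + 14)*(u + 1) = (14 + u)*(1 + u) = (1 + u)*(14 + u))
(-4 + x(-11))**2 = (-4 + (14 + (-11)**2 + 15*(-11)))**2 = (-4 + (14 + 121 - 165))**2 = (-4 - 30)**2 = (-34)**2 = 1156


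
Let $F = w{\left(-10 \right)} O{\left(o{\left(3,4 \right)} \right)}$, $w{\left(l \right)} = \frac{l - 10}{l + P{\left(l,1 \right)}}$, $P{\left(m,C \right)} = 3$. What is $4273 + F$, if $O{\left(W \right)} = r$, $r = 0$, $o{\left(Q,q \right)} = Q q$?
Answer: $4273$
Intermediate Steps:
$O{\left(W \right)} = 0$
$w{\left(l \right)} = \frac{-10 + l}{3 + l}$ ($w{\left(l \right)} = \frac{l - 10}{l + 3} = \frac{-10 + l}{3 + l}$)
$F = 0$ ($F = \frac{-10 - 10}{3 - 10} \cdot 0 = \frac{1}{-7} \left(-20\right) 0 = \left(- \frac{1}{7}\right) \left(-20\right) 0 = \frac{20}{7} \cdot 0 = 0$)
$4273 + F = 4273 + 0 = 4273$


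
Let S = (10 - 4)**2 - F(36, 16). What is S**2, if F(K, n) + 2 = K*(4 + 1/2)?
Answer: 15376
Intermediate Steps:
F(K, n) = -2 + 9*K/2 (F(K, n) = -2 + K*(4 + 1/2) = -2 + K*(9/2) = -2 + 9*K/2)
S = -124 (S = (10 - 4)**2 - (-2 + (9/2)*36) = 6**2 - (-2 + 162) = 36 - 1*160 = 36 - 160 = -124)
S**2 = (-124)**2 = 15376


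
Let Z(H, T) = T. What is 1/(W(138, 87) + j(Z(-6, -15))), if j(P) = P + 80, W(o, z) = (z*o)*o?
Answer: 1/1656893 ≈ 6.0354e-7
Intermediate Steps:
W(o, z) = z*o**2 (W(o, z) = (o*z)*o = z*o**2)
j(P) = 80 + P
1/(W(138, 87) + j(Z(-6, -15))) = 1/(87*138**2 + (80 - 15)) = 1/(87*19044 + 65) = 1/(1656828 + 65) = 1/1656893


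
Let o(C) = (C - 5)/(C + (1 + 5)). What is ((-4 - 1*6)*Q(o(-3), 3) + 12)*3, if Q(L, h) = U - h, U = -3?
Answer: 216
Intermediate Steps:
o(C) = (-5 + C)/(6 + C) (o(C) = (-5 + C)/(C + 6) = (-5 + C)/(6 + C))
Q(L, h) = -3 - h
((-4 - 1*6)*Q(o(-3), 3) + 12)*3 = ((-4 - 1*6)*(-3 - 1*3) + 12)*3 = ((-4 - 6)*(-3 - 3) + 12)*3 = (-10*(-6) + 12)*3 = (60 + 12)*3 = 72*3 = 216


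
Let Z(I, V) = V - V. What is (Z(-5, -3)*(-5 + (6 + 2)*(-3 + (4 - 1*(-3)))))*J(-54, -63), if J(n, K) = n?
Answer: 0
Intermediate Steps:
Z(I, V) = 0
(Z(-5, -3)*(-5 + (6 + 2)*(-3 + (4 - 1*(-3)))))*J(-54, -63) = (0*(-5 + (6 + 2)*(-3 + (4 - 1*(-3)))))*(-54) = (0*(-5 + 8*(-3 + (4 + 3))))*(-54) = (0*(-5 + 8*(-3 + 7)))*(-54) = (0*(-5 + 8*4))*(-54) = (0*(-5 + 32))*(-54) = (0*27)*(-54) = 0*(-54) = 0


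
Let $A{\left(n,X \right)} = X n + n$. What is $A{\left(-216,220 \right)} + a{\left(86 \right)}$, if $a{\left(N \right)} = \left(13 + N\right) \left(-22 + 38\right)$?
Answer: $-46152$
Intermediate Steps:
$A{\left(n,X \right)} = n + X n$
$a{\left(N \right)} = 208 + 16 N$ ($a{\left(N \right)} = \left(13 + N\right) 16 = 208 + 16 N$)
$A{\left(-216,220 \right)} + a{\left(86 \right)} = - 216 \left(1 + 220\right) + \left(208 + 16 \cdot 86\right) = \left(-216\right) 221 + \left(208 + 1376\right) = -47736 + 1584 = -46152$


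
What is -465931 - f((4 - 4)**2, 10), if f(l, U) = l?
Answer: -465931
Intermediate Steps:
-465931 - f((4 - 4)**2, 10) = -465931 - (4 - 4)**2 = -465931 - 1*0**2 = -465931 - 1*0 = -465931 + 0 = -465931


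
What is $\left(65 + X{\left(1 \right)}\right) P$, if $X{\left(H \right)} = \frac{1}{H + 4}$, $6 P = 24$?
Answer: $\frac{1304}{5} \approx 260.8$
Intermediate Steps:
$P = 4$ ($P = \frac{1}{6} \cdot 24 = 4$)
$X{\left(H \right)} = \frac{1}{4 + H}$
$\left(65 + X{\left(1 \right)}\right) P = \left(65 + \frac{1}{4 + 1}\right) 4 = \left(65 + \frac{1}{5}\right) 4 = \frac{326}{5} \cdot 4 = \frac{1304}{5}$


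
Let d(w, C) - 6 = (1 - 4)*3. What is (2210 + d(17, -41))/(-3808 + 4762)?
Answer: 2207/954 ≈ 2.3134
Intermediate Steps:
d(w, C) = -3 (d(w, C) = 6 + (1 - 4)*3 = 6 - 3*3 = 6 - 9 = -3)
(2210 + d(17, -41))/(-3808 + 4762) = (2210 - 3)/(-3808 + 4762) = 2207/954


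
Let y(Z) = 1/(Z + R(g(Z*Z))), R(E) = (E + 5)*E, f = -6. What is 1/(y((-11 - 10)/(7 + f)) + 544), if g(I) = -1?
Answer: 25/13599 ≈ 0.0018384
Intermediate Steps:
R(E) = E*(5 + E) (R(E) = (5 + E)*E = E*(5 + E))
y(Z) = 1/(-4 + Z) (y(Z) = 1/(Z - (5 - 1)) = 1/(Z - 1*4) = 1/(Z - 4) = 1/(-4 + Z))
1/(y((-11 - 10)/(7 + f)) + 544) = 1/(1/(-4 + (-11 - 10)/(7 - 6)) + 544) = 1/(1/(-4 - 21/1) + 544) = 1/(1/(-4 - 21*1) + 544) = 1/(1/(-4 - 21) + 544) = 1/(1/(-25) + 544) = 1/(-1/25 + 544) = 1/(13599/25) = 25/13599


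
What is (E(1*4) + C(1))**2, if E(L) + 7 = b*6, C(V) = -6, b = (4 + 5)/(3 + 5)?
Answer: 625/16 ≈ 39.063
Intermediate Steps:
b = 9/8 ≈ 1.1250
E(L) = -1/4 (E(L) = -7 + (9/8)*6 = -7 + 27/4 = -1/4)
(E(1*4) + C(1))**2 = (-1/4 - 6)**2 = (-25/4)**2 = 625/16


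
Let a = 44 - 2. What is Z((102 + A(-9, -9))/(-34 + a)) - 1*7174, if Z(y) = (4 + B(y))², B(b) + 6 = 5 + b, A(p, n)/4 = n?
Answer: -112759/16 ≈ -7047.4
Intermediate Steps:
A(p, n) = 4*n
a = 42
B(b) = -1 + b (B(b) = -6 + (5 + b) = -1 + b)
Z(y) = (3 + y)² (Z(y) = (4 + (-1 + y))² = (3 + y)²)
Z((102 + A(-9, -9))/(-34 + a)) - 1*7174 = (3 + (102 + 4*(-9))/(-34 + 42))² - 1*7174 = (3 + (102 - 36)/8)² - 7174 = (3 + 66*(⅛))² - 7174 = (3 + 33/4)² - 7174 = (45/4)² - 7174 = 2025/16 - 7174 = -112759/16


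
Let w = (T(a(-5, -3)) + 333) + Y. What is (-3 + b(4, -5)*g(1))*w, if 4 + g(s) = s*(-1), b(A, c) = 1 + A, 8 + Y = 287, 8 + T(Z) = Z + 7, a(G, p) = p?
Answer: -17024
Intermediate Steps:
T(Z) = -1 + Z (T(Z) = -8 + (Z + 7) = -8 + (7 + Z) = -1 + Z)
Y = 279 (Y = -8 + 287 = 279)
g(s) = -4 - s (g(s) = -4 + s*(-1) = -4 - s)
w = 608 (w = ((-1 - 3) + 333) + 279 = (-4 + 333) + 279 = 329 + 279 = 608)
(-3 + b(4, -5)*g(1))*w = (-3 + (1 + 4)*(-4 - 1*1))*608 = (-3 + 5*(-4 - 1))*608 = (-3 + 5*(-5))*608 = (-3 - 25)*608 = -28*608 = -17024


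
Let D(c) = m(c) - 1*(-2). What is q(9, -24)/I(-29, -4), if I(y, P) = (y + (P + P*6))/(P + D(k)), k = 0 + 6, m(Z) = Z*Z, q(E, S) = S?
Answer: 272/19 ≈ 14.316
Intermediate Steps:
m(Z) = Z²
k = 6
D(c) = 2 + c² (D(c) = c² - 1*(-2) = c² + 2 = 2 + c²)
I(y, P) = (y + 7*P)/(38 + P) (I(y, P) = (y + (P + P*6))/(P + (2 + 6²)) = (y + (P + 6*P))/(P + (2 + 36)) = (y + 7*P)/(P + 38) = (y + 7*P)/(38 + P))
q(9, -24)/I(-29, -4) = -24*(38 - 4)/(-29 + 7*(-4)) = -24*34/(-29 - 28) = -24/((1/34)*(-57)) = -24/(-57/34) = -24*(-34/57) = 272/19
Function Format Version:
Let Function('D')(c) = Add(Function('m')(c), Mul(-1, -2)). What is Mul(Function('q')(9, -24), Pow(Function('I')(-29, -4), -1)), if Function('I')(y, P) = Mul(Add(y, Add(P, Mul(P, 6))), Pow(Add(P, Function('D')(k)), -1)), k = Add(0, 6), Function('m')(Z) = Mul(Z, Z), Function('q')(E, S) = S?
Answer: Rational(272, 19) ≈ 14.316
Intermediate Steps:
Function('m')(Z) = Pow(Z, 2)
k = 6
Function('D')(c) = Add(2, Pow(c, 2)) (Function('D')(c) = Add(Pow(c, 2), Mul(-1, -2)) = Add(Pow(c, 2), 2) = Add(2, Pow(c, 2)))
Function('I')(y, P) = Mul(Pow(Add(38, P), -1), Add(y, Mul(7, P))) (Function('I')(y, P) = Mul(Add(y, Add(P, Mul(P, 6))), Pow(Add(P, Add(2, Pow(6, 2))), -1)) = Mul(Add(y, Add(P, Mul(6, P))), Pow(Add(P, Add(2, 36)), -1)) = Mul(Add(y, Mul(7, P)), Pow(Add(P, 38), -1)) = Mul(Add(y, Mul(7, P)), Pow(Add(38, P), -1)) = Mul(Pow(Add(38, P), -1), Add(y, Mul(7, P))))
Mul(Function('q')(9, -24), Pow(Function('I')(-29, -4), -1)) = Mul(-24, Pow(Mul(Pow(Add(38, -4), -1), Add(-29, Mul(7, -4))), -1)) = Mul(-24, Pow(Mul(Pow(34, -1), Add(-29, -28)), -1)) = Mul(-24, Pow(Mul(Rational(1, 34), -57), -1)) = Mul(-24, Pow(Rational(-57, 34), -1)) = Mul(-24, Rational(-34, 57)) = Rational(272, 19)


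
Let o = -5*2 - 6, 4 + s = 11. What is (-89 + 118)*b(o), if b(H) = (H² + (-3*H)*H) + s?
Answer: -14645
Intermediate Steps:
s = 7 (s = -4 + 11 = 7)
o = -16 (o = -10 - 6 = -16)
b(H) = 7 - 2*H² (b(H) = (H² + (-3*H)*H) + 7 = (H² - 3*H²) + 7 = -2*H² + 7 = 7 - 2*H²)
(-89 + 118)*b(o) = (-89 + 118)*(7 - 2*(-16)²) = 29*(7 - 2*256) = 29*(7 - 512) = 29*(-505) = -14645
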